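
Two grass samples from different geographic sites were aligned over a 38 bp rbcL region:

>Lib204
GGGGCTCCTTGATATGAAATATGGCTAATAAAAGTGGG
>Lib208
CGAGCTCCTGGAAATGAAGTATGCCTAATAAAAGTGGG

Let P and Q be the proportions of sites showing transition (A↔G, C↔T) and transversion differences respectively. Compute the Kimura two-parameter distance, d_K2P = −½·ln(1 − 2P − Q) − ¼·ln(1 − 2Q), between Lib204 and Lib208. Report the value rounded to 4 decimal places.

Mismatches occur at site 1 (G/C, transversion), site 3 (G/A, transition), site 10 (T/G, transversion), site 13 (T/A, transversion), site 19 (A/G, transition), site 24 (G/C, transversion).
Of the 6 differences, 2 transitions and 4 transversions over 38 sites: P = 2/38 = 0.052632, Q = 4/38 = 0.105263.
d = −0.5·ln(0.789473) − 0.25·ln(0.789474) = −0.5·(-0.236390) − 0.25·(-0.236388) = 0.1773.

0.1773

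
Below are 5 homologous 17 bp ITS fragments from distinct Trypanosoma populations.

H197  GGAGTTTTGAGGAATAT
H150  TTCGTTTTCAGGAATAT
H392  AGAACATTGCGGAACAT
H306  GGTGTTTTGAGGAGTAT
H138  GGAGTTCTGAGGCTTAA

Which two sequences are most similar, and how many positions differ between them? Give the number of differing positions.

2

Pairwise Hamming distances:
  H197 vs H150: 4
  H197 vs H392: 6
  H197 vs H306: 2
  H197 vs H138: 4
  H150 vs H392: 9
  H150 vs H306: 5
  H150 vs H138: 8
  H392 vs H306: 8
  H392 vs H138: 10
  H306 vs H138: 5
The smallest is 2, between H197 and H306.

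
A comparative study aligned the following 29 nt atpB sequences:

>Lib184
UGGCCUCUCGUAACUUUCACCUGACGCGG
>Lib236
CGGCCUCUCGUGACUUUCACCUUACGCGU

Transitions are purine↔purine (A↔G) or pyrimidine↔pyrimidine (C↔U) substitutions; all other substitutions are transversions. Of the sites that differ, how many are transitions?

Mismatches occur at site 1 (U↔C, transition), site 12 (A↔G, transition), site 23 (G↔U, transversion), site 29 (G↔U, transversion).
Of the 4 differences, 2 transitions and 2 transversions, so the answer is 2.

2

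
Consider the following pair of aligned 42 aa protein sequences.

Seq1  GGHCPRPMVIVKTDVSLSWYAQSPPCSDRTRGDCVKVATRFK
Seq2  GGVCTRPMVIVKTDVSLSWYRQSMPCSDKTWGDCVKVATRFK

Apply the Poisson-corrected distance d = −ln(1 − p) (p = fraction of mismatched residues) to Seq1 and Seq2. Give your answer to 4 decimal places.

0.1542

Differing sites — 3:H/V; 5:P/T; 21:A/R; 24:P/M; 29:R/K; 31:R/W.
p = 6/42 = 0.142857.
d = −ln(1 − 0.142857) = −ln(0.857143) = 0.1542.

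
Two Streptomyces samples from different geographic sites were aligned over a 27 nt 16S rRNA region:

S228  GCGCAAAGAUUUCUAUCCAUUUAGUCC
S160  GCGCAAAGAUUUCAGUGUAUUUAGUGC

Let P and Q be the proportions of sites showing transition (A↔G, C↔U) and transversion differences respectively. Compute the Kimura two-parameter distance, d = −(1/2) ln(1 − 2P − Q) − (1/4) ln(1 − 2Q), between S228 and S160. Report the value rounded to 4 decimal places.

The sequences differ at positions 14 (U/A, transversion), 15 (A/G, transition), 17 (C/G, transversion), 18 (C/U, transition), 26 (C/G, transversion).
Of the 5 differences, 2 transitions and 3 transversions over 27 sites: P = 2/27 = 0.074074, Q = 3/27 = 0.111111.
d = −0.5·ln(0.740741) − 0.25·ln(0.777778) = −0.5·(-0.300104) − 0.25·(-0.251314) = 0.2129.

0.2129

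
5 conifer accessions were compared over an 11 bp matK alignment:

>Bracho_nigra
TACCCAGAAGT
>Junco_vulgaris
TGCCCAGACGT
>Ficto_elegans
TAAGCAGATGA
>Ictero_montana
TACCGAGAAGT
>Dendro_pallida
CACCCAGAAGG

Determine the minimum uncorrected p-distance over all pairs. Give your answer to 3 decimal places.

Pairwise Hamming distances:
  Bracho_nigra vs Junco_vulgaris: 2
  Bracho_nigra vs Ficto_elegans: 4
  Bracho_nigra vs Ictero_montana: 1
  Bracho_nigra vs Dendro_pallida: 2
  Junco_vulgaris vs Ficto_elegans: 5
  Junco_vulgaris vs Ictero_montana: 3
  Junco_vulgaris vs Dendro_pallida: 4
  Ficto_elegans vs Ictero_montana: 5
  Ficto_elegans vs Dendro_pallida: 5
  Ictero_montana vs Dendro_pallida: 3
The smallest is 1 mismatch, between Bracho_nigra and Ictero_montana; p = 1/11 = 0.091.

0.091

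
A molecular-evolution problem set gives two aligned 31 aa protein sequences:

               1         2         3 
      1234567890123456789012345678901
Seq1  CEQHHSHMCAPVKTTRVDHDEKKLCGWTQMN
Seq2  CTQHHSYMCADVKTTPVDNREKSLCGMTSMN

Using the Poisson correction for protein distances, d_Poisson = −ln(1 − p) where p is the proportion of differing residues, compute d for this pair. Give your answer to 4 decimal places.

The sequences differ at positions 2 (E/T), 7 (H/Y), 11 (P/D), 16 (R/P), 19 (H/N), 20 (D/R), 23 (K/S), 27 (W/M), 29 (Q/S).
p = 9/31 = 0.290323.
d = −ln(1 − 0.290323) = −ln(0.709677) = 0.3429.

0.3429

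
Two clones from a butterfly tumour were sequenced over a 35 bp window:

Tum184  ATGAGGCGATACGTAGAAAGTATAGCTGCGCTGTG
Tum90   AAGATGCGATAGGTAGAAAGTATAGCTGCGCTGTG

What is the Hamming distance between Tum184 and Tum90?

The sequences differ at positions 2 (T/A), 5 (G/T), 12 (C/G).
That gives 3 mismatches out of 35 aligned sites, so the Hamming distance is 3.

3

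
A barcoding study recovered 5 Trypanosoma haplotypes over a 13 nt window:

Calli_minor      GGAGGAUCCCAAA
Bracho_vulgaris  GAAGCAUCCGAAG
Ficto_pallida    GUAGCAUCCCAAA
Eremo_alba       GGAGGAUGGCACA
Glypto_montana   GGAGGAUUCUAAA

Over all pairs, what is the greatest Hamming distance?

7

Pairwise Hamming distances:
  Calli_minor vs Bracho_vulgaris: 4
  Calli_minor vs Ficto_pallida: 2
  Calli_minor vs Eremo_alba: 3
  Calli_minor vs Glypto_montana: 2
  Bracho_vulgaris vs Ficto_pallida: 3
  Bracho_vulgaris vs Eremo_alba: 7
  Bracho_vulgaris vs Glypto_montana: 5
  Ficto_pallida vs Eremo_alba: 5
  Ficto_pallida vs Glypto_montana: 4
  Eremo_alba vs Glypto_montana: 4
The largest is 7, between Bracho_vulgaris and Eremo_alba.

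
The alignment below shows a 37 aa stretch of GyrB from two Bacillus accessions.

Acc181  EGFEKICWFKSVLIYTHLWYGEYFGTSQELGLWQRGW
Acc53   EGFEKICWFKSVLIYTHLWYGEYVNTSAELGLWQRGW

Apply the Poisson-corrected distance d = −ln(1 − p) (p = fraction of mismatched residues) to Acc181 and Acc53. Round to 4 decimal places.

0.0846

Mismatches occur at site 24 (F→V), site 25 (G→N), site 28 (Q→A).
p = 3/37 = 0.081081.
d = −ln(1 − 0.081081) = −ln(0.918919) = 0.0846.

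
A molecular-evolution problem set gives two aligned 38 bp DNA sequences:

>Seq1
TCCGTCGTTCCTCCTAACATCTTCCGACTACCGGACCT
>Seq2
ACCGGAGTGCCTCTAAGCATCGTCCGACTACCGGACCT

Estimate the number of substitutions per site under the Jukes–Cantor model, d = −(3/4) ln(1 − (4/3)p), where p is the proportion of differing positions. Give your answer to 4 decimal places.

The sequences differ at positions 1 (T/A), 5 (T/G), 6 (C/A), 9 (T/G), 14 (C/T), 15 (T/A), 17 (A/G), 22 (T/G).
p = 8/38 = 0.210526.
d = −0.75 · ln(1 − (4/3)·0.210526) = −0.75 · ln(0.719299) = −0.75 · (-0.329478) = 0.2471.

0.2471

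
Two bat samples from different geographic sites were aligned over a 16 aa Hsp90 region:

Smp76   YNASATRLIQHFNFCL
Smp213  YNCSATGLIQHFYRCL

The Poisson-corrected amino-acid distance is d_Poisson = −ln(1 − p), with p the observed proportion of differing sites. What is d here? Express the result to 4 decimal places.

0.2877

The sequences differ at positions 3 (A/C), 7 (R/G), 13 (N/Y), 14 (F/R).
p = 4/16 = 0.250000.
d = −ln(1 − 0.250000) = −ln(0.750000) = 0.2877.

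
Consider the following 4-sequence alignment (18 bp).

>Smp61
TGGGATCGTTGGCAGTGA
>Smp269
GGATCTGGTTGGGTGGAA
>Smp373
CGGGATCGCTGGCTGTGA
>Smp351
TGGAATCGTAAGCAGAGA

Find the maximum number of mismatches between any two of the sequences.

Pairwise Hamming distances:
  Smp61 vs Smp269: 9
  Smp61 vs Smp373: 3
  Smp61 vs Smp351: 4
  Smp269 vs Smp373: 9
  Smp269 vs Smp351: 11
  Smp373 vs Smp351: 7
The largest is 11, between Smp269 and Smp351.

11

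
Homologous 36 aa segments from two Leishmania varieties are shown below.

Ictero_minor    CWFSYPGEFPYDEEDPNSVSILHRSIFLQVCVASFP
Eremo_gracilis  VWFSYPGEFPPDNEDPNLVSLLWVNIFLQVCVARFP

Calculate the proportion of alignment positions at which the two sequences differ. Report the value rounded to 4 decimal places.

The sequences differ at positions 1 (C/V), 11 (Y/P), 13 (E/N), 18 (S/L), 21 (I/L), 23 (H/W), 24 (R/V), 25 (S/N), 34 (S/R).
There are 9 differences over 36 sites, so p = 9/36 = 0.2500.

0.2500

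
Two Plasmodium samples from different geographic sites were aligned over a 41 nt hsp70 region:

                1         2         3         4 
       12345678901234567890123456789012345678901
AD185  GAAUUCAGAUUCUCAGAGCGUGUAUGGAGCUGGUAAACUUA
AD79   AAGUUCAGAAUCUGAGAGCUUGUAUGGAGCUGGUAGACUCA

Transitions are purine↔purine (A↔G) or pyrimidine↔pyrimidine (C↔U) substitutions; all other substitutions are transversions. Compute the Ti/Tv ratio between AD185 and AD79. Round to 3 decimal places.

The sequences differ at positions 1 (G/A, transition), 3 (A/G, transition), 10 (U/A, transversion), 14 (C/G, transversion), 20 (G/U, transversion), 36 (A/G, transition), 40 (U/C, transition).
Of the 7 differences, 4 transitions and 3 transversions, so Ti/Tv = 4/3 = 1.333.

1.333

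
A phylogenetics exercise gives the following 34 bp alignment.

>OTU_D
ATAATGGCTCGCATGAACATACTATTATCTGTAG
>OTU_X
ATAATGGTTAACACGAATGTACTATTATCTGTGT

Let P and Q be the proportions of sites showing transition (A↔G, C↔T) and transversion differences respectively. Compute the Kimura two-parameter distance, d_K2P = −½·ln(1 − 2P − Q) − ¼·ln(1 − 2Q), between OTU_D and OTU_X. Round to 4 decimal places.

Differing sites — 8:C/T (Ti); 10:C/A (Tv); 11:G/A (Ti); 14:T/C (Ti); 18:C/T (Ti); 19:A/G (Ti); 33:A/G (Ti); 34:G/T (Tv).
Of the 8 differences, 6 transitions and 2 transversions over 34 sites: P = 6/34 = 0.176471, Q = 2/34 = 0.058824.
d = −0.5·ln(0.588234) − 0.25·ln(0.882352) = −0.5·(-0.530630) − 0.25·(-0.125164) = 0.2966.

0.2966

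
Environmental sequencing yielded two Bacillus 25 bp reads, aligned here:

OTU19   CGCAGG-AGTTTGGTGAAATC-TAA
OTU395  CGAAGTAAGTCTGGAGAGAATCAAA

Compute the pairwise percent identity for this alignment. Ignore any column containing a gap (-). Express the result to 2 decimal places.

Excluding the 2 gap columns leaves 23 comparable sites.
Mismatches occur at site 3 (C→A), site 6 (G→T), site 11 (T→C), site 15 (T→A), site 18 (A→G), site 20 (T→A), site 21 (C→T), site 23 (T→A).
15 of the 23 comparable sites match, so the percent identity is 15/23 × 100 = 65.22%.

65.22%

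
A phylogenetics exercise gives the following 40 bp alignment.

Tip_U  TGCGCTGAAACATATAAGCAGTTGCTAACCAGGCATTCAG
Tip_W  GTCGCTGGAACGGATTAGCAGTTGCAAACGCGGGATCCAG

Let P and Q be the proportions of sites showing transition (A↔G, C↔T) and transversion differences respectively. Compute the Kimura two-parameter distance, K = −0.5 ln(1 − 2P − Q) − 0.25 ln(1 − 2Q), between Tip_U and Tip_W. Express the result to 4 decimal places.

0.3431

The sequences differ at positions 1 (T/G, transversion), 2 (G/T, transversion), 8 (A/G, transition), 12 (A/G, transition), 13 (T/G, transversion), 16 (A/T, transversion), 26 (T/A, transversion), 30 (C/G, transversion), 31 (A/C, transversion), 34 (C/G, transversion), 37 (T/C, transition).
Of the 11 differences, 3 transitions and 8 transversions over 40 sites: P = 3/40 = 0.075000, Q = 8/40 = 0.200000.
d = −0.5·ln(0.650000) − 0.25·ln(0.600000) = −0.5·(-0.430783) − 0.25·(-0.510826) = 0.3431.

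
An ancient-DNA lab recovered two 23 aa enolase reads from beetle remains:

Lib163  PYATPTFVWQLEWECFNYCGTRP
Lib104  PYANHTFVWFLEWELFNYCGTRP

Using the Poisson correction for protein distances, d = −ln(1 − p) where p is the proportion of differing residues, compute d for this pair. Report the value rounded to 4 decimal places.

0.1911

The sequences differ at positions 4 (T/N), 5 (P/H), 10 (Q/F), 15 (C/L).
p = 4/23 = 0.173913.
d = −ln(1 − 0.173913) = −ln(0.826087) = 0.1911.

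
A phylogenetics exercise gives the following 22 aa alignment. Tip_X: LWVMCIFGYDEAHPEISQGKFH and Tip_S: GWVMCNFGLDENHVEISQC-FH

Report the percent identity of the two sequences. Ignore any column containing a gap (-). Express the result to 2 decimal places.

71.43%

Excluding the 1 gap column leaves 21 comparable sites.
Mismatches occur at site 1 (L/G), site 6 (I/N), site 9 (Y/L), site 12 (A/N), site 14 (P/V), site 19 (G/C).
15 of the 21 comparable sites match, so the percent identity is 15/21 × 100 = 71.43%.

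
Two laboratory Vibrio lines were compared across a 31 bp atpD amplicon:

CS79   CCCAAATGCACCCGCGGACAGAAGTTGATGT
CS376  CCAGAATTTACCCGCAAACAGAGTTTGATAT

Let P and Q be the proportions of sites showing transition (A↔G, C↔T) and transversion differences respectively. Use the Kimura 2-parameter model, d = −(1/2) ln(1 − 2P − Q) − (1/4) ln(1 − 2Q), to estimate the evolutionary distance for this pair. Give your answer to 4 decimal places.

The sequences differ at positions 3 (C/A, transversion), 4 (A/G, transition), 8 (G/T, transversion), 9 (C/T, transition), 16 (G/A, transition), 17 (G/A, transition), 23 (A/G, transition), 24 (G/T, transversion), 30 (G/A, transition).
Of the 9 differences, 6 transitions and 3 transversions over 31 sites: P = 6/31 = 0.193548, Q = 3/31 = 0.096774.
d = −0.5·ln(0.516130) − 0.25·ln(0.806452) = −0.5·(-0.661397) − 0.25·(-0.215111) = 0.3845.

0.3845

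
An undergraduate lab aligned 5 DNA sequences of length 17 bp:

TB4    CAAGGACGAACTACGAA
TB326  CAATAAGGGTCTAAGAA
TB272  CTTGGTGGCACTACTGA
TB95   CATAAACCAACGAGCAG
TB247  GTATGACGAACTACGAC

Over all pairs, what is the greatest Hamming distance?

12

Pairwise Hamming distances:
  TB4 vs TB326: 6
  TB4 vs TB272: 7
  TB4 vs TB95: 8
  TB4 vs TB247: 4
  TB326 vs TB272: 10
  TB326 vs TB95: 10
  TB326 vs TB247: 8
  TB272 vs TB95: 12
  TB272 vs TB247: 9
  TB95 vs TB247: 10
The largest is 12, between TB272 and TB95.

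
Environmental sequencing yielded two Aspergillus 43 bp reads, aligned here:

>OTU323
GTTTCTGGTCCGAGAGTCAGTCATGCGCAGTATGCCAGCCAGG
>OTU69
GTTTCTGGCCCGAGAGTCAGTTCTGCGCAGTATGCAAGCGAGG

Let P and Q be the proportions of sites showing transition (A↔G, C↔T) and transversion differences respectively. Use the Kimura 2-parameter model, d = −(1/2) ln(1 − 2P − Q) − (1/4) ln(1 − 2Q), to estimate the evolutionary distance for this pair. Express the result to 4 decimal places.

The sequences differ at positions 9 (T/C, transition), 22 (C/T, transition), 23 (A/C, transversion), 36 (C/A, transversion), 40 (C/G, transversion).
Of the 5 differences, 2 transitions and 3 transversions over 43 sites: P = 2/43 = 0.046512, Q = 3/43 = 0.069767.
d = −0.5·ln(0.837209) − 0.25·ln(0.860466) = −0.5·(-0.177682) − 0.25·(-0.150281) = 0.1264.

0.1264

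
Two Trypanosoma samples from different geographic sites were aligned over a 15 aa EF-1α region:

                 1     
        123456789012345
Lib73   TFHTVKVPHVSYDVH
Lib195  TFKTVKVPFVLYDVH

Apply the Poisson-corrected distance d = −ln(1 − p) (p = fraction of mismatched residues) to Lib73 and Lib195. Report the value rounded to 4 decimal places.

0.2231

Differing sites — 3:H/K; 9:H/F; 11:S/L.
p = 3/15 = 0.200000.
d = −ln(1 − 0.200000) = −ln(0.800000) = 0.2231.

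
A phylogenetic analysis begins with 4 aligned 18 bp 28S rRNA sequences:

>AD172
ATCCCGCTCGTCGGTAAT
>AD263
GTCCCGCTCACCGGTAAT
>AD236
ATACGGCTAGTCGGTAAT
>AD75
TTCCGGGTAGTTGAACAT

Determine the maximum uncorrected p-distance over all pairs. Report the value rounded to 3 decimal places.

0.556

Pairwise Hamming distances:
  AD172 vs AD263: 3
  AD172 vs AD236: 3
  AD172 vs AD75: 8
  AD263 vs AD236: 6
  AD263 vs AD75: 10
  AD236 vs AD75: 7
The largest is 10 mismatches, between AD263 and AD75; p = 10/18 = 0.556.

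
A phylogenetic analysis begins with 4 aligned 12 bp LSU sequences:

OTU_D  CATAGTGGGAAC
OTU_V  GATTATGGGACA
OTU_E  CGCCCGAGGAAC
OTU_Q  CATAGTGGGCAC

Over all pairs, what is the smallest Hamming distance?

1

Pairwise Hamming distances:
  OTU_D vs OTU_V: 5
  OTU_D vs OTU_E: 6
  OTU_D vs OTU_Q: 1
  OTU_V vs OTU_E: 9
  OTU_V vs OTU_Q: 6
  OTU_E vs OTU_Q: 7
The smallest is 1, between OTU_D and OTU_Q.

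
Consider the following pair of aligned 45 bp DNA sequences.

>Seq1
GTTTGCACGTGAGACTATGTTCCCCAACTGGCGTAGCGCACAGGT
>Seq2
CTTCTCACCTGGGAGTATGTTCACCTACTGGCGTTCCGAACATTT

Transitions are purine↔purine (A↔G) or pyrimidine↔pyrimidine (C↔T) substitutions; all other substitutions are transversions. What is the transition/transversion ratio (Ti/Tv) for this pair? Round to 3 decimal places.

0.182

Differing sites — 1:G/C (Tv); 4:T/C (Ti); 5:G/T (Tv); 9:G/C (Tv); 12:A/G (Ti); 15:C/G (Tv); 23:C/A (Tv); 26:A/T (Tv); 35:A/T (Tv); 36:G/C (Tv); 39:C/A (Tv); 43:G/T (Tv); 44:G/T (Tv).
Of the 13 differences, 2 transitions and 11 transversions, so Ti/Tv = 2/11 = 0.182.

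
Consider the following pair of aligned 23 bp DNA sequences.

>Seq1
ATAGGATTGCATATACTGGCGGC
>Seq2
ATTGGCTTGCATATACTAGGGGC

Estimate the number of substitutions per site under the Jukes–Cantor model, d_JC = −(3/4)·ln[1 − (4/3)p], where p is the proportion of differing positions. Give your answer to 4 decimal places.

Mismatches occur at site 3 (A→T), site 6 (A→C), site 18 (G→A), site 20 (C→G).
p = 4/23 = 0.173913.
d = −0.75 · ln(1 − (4/3)·0.173913) = −0.75 · ln(0.768116) = −0.75 · (-0.263815) = 0.1979.

0.1979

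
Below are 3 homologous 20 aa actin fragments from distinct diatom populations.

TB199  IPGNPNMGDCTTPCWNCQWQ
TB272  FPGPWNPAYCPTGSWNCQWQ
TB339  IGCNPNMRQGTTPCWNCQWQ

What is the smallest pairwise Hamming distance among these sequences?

5

Pairwise Hamming distances:
  TB199 vs TB272: 9
  TB199 vs TB339: 5
  TB272 vs TB339: 12
The smallest is 5, between TB199 and TB339.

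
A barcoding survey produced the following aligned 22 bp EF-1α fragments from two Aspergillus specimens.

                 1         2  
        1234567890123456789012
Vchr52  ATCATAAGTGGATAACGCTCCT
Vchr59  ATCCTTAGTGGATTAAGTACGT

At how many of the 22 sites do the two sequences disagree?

7

The sequences differ at positions 4 (A/C), 6 (A/T), 14 (A/T), 16 (C/A), 18 (C/T), 19 (T/A), 21 (C/G).
That gives 7 mismatches out of 22 aligned sites, so the Hamming distance is 7.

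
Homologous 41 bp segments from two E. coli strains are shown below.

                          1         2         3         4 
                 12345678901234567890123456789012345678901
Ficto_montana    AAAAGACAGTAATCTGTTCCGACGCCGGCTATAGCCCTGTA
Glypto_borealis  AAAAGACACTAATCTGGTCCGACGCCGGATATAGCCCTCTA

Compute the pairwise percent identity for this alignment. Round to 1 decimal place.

The sequences differ at positions 9 (G/C), 17 (T/G), 29 (C/A), 39 (G/C).
37 of the 41 sites match, so the percent identity is 37/41 × 100 = 90.2%.

90.2%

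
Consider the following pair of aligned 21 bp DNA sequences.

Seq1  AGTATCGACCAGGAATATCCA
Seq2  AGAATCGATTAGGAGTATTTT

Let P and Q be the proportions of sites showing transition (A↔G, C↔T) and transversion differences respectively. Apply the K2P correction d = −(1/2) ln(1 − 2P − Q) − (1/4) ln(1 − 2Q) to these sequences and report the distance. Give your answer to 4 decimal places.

0.4765

Mismatches occur at site 3 (T→A, transversion), site 9 (C→T, transition), site 10 (C→T, transition), site 15 (A→G, transition), site 19 (C→T, transition), site 20 (C→T, transition), site 21 (A→T, transversion).
Of the 7 differences, 5 transitions and 2 transversions over 21 sites: P = 5/21 = 0.238095, Q = 2/21 = 0.095238.
d = −0.5·ln(0.428572) − 0.25·ln(0.809524) = −0.5·(-0.847297) − 0.25·(-0.211309) = 0.4765.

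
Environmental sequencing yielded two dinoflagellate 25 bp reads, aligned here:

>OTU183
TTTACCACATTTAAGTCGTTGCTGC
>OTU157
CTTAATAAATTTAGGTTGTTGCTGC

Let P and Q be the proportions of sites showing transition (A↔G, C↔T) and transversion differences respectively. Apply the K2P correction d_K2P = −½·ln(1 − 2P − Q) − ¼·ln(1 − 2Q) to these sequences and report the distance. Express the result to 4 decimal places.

0.2990

The sequences differ at positions 1 (T/C, transition), 5 (C/A, transversion), 6 (C/T, transition), 8 (C/A, transversion), 14 (A/G, transition), 17 (C/T, transition).
Of the 6 differences, 4 transitions and 2 transversions over 25 sites: P = 4/25 = 0.160000, Q = 2/25 = 0.080000.
d = −0.5·ln(0.600000) − 0.25·ln(0.840000) = −0.5·(-0.510826) − 0.25·(-0.174353) = 0.2990.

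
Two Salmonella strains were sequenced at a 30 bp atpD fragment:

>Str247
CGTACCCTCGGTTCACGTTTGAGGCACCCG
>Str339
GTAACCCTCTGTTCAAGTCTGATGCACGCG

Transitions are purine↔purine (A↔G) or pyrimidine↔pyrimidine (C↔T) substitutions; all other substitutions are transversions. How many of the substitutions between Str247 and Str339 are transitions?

The sequences differ at positions 1 (C/G, transversion), 2 (G/T, transversion), 3 (T/A, transversion), 10 (G/T, transversion), 16 (C/A, transversion), 19 (T/C, transition), 23 (G/T, transversion), 28 (C/G, transversion).
Of the 8 differences, 1 transition and 7 transversions, so the answer is 1.

1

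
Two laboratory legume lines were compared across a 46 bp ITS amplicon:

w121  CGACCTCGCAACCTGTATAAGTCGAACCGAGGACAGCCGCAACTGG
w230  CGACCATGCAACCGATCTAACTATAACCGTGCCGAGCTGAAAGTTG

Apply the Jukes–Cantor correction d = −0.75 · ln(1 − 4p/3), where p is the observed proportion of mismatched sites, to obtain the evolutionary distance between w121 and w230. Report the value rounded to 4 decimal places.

0.4674

Mismatches occur at site 6 (T/A), site 7 (C/T), site 14 (T/G), site 15 (G/A), site 17 (A/C), site 21 (G/C), site 23 (C/A), site 24 (G/T), site 30 (A/T), site 32 (G/C), site 33 (A/C), site 34 (C/G), site 38 (C/T), site 40 (C/A), site 43 (C/G), site 45 (G/T).
p = 16/46 = 0.347826.
d = −0.75 · ln(1 − (4/3)·0.347826) = −0.75 · ln(0.536232) = −0.75 · (-0.623188) = 0.4674.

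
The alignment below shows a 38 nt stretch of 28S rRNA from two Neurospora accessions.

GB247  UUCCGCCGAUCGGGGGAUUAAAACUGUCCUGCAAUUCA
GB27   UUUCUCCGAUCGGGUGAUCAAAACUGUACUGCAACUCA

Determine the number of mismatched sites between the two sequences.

The sequences differ at positions 3 (C/U), 5 (G/U), 15 (G/U), 19 (U/C), 28 (C/A), 35 (U/C).
That gives 6 mismatches out of 38 aligned sites, so the Hamming distance is 6.

6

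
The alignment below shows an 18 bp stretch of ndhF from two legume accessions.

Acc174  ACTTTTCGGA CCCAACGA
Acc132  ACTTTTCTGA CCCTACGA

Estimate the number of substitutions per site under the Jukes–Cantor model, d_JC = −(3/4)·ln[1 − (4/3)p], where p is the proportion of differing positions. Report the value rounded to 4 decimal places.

0.1203

Differing sites — 8:G/T; 14:A/T.
p = 2/18 = 0.111111.
d = −0.75 · ln(1 − (4/3)·0.111111) = −0.75 · ln(0.851852) = −0.75 · (-0.160342) = 0.1203.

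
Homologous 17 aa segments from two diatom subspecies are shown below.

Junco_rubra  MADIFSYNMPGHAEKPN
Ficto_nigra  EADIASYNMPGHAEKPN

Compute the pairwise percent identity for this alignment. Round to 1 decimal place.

88.2%

The sequences differ at positions 1 (M/E), 5 (F/A).
15 of the 17 sites match, so the percent identity is 15/17 × 100 = 88.2%.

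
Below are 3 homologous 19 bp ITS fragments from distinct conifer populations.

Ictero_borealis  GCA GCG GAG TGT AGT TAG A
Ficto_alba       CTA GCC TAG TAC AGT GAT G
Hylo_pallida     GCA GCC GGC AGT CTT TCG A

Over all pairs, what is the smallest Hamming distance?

7

Pairwise Hamming distances:
  Ictero_borealis vs Ficto_alba: 9
  Ictero_borealis vs Hylo_pallida: 7
  Ficto_alba vs Hylo_pallida: 14
The smallest is 7, between Ictero_borealis and Hylo_pallida.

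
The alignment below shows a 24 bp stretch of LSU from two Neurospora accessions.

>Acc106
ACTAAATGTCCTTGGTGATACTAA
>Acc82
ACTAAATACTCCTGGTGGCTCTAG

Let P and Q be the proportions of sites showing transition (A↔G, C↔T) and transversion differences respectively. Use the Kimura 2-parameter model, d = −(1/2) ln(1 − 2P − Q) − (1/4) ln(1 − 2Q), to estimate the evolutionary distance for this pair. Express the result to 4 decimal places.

Differing sites — 8:G/A (Ti); 9:T/C (Ti); 10:C/T (Ti); 12:T/C (Ti); 18:A/G (Ti); 19:T/C (Ti); 20:A/T (Tv); 24:A/G (Ti).
Of the 8 differences, 7 transitions and 1 transversion over 24 sites: P = 7/24 = 0.291667, Q = 1/24 = 0.041667.
d = −0.5·ln(0.374999) − 0.25·ln(0.916666) = −0.5·(-0.980832) − 0.25·(-0.087012) = 0.5122.

0.5122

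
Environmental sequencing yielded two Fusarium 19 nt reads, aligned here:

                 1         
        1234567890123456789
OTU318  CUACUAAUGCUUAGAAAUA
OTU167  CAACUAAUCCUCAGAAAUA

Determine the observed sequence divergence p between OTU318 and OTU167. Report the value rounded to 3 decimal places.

Differing sites — 2:U/A; 9:G/C; 12:U/C.
There are 3 differences over 19 sites, so p = 3/19 = 0.158.

0.158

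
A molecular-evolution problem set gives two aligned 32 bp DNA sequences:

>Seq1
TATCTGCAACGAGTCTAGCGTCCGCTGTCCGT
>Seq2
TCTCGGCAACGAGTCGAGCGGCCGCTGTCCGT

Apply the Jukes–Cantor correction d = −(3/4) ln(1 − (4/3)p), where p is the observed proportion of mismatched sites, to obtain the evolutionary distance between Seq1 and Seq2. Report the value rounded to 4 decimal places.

0.1367

Mismatches occur at site 2 (A→C), site 5 (T→G), site 16 (T→G), site 21 (T→G).
p = 4/32 = 0.125000.
d = −0.75 · ln(1 − (4/3)·0.125000) = −0.75 · ln(0.833333) = −0.75 · (-0.182322) = 0.1367.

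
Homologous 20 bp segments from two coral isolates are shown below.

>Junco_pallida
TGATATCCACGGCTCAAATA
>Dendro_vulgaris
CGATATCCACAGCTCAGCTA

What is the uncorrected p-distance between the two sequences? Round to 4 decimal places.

0.2000

Differing sites — 1:T/C; 11:G/A; 17:A/G; 18:A/C.
There are 4 differences over 20 sites, so p = 4/20 = 0.2000.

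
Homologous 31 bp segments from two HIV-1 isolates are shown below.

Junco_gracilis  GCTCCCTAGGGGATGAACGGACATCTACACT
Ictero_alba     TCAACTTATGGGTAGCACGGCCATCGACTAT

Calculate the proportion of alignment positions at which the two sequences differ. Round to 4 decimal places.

The sequences differ at positions 1 (G/T), 3 (T/A), 4 (C/A), 6 (C/T), 9 (G/T), 13 (A/T), 14 (T/A), 16 (A/C), 21 (A/C), 26 (T/G), 29 (A/T), 30 (C/A).
There are 12 differences over 31 sites, so p = 12/31 = 0.3871.

0.3871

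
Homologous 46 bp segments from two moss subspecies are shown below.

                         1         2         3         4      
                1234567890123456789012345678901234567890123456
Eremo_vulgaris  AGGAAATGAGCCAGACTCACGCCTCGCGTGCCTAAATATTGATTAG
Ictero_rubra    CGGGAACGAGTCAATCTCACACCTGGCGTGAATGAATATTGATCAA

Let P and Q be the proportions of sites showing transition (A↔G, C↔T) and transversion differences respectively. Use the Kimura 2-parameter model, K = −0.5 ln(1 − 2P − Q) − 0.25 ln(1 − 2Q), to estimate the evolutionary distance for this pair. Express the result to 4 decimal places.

The sequences differ at positions 1 (A/C, transversion), 4 (A/G, transition), 7 (T/C, transition), 11 (C/T, transition), 14 (G/A, transition), 15 (A/T, transversion), 21 (G/A, transition), 25 (C/G, transversion), 31 (C/A, transversion), 32 (C/A, transversion), 34 (A/G, transition), 44 (T/C, transition), 46 (G/A, transition).
Of the 13 differences, 8 transitions and 5 transversions over 46 sites: P = 8/46 = 0.173913, Q = 5/46 = 0.108696.
d = −0.5·ln(0.543478) − 0.25·ln(0.782608) = −0.5·(-0.609766) − 0.25·(-0.245123) = 0.3662.

0.3662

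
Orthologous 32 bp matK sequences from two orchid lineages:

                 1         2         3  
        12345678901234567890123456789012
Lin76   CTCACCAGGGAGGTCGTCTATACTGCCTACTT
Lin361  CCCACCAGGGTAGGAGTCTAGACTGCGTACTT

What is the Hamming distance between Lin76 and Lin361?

7

Mismatches occur at site 2 (T/C), site 11 (A/T), site 12 (G/A), site 14 (T/G), site 15 (C/A), site 21 (T/G), site 27 (C/G).
That gives 7 mismatches out of 32 aligned sites, so the Hamming distance is 7.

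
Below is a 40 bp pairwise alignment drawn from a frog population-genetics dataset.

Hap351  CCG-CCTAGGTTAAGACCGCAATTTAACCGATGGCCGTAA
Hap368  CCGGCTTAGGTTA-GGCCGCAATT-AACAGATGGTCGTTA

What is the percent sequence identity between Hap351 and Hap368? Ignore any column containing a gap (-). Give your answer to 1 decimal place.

86.5%

Excluding the 3 gap columns leaves 37 comparable sites.
Mismatches occur at site 6 (C→T), site 16 (A→G), site 29 (C→A), site 35 (C→T), site 39 (A→T).
32 of the 37 comparable sites match, so the percent identity is 32/37 × 100 = 86.5%.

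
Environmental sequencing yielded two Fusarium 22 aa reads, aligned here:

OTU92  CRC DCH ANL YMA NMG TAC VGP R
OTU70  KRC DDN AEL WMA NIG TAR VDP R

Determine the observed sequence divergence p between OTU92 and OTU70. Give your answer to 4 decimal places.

0.3636

The sequences differ at positions 1 (C/K), 5 (C/D), 6 (H/N), 8 (N/E), 10 (Y/W), 14 (M/I), 18 (C/R), 20 (G/D).
There are 8 differences over 22 sites, so p = 8/22 = 0.3636.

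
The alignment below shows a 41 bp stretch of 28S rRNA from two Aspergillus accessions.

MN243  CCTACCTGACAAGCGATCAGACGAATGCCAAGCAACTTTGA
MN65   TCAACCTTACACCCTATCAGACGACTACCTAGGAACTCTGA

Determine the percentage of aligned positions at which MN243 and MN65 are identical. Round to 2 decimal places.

73.17%

The sequences differ at positions 1 (C/T), 3 (T/A), 8 (G/T), 12 (A/C), 13 (G/C), 15 (G/T), 25 (A/C), 27 (G/A), 30 (A/T), 33 (C/G), 38 (T/C).
30 of the 41 sites match, so the percent identity is 30/41 × 100 = 73.17%.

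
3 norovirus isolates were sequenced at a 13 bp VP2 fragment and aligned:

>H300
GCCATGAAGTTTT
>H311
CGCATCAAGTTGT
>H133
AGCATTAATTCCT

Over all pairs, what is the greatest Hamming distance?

Pairwise Hamming distances:
  H300 vs H311: 4
  H300 vs H133: 6
  H311 vs H133: 5
The largest is 6, between H300 and H133.

6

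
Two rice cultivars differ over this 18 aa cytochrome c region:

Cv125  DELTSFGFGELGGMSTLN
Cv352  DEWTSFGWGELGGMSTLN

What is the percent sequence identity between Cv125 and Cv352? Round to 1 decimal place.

Mismatches occur at site 3 (L→W), site 8 (F→W).
16 of the 18 sites match, so the percent identity is 16/18 × 100 = 88.9%.

88.9%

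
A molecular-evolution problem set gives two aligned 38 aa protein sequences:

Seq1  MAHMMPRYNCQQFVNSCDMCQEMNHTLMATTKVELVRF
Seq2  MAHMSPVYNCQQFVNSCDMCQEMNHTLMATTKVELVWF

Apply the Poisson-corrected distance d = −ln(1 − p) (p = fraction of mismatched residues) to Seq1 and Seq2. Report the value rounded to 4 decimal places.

0.0822

Mismatches occur at site 5 (M/S), site 7 (R/V), site 37 (R/W).
p = 3/38 = 0.078947.
d = −ln(1 − 0.078947) = −ln(0.921053) = 0.0822.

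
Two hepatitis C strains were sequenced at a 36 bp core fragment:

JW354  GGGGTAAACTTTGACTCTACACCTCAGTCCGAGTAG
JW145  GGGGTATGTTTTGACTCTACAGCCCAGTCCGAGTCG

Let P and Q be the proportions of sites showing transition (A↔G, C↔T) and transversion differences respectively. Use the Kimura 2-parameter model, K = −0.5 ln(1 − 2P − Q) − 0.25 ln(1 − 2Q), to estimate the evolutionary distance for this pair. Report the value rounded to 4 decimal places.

The sequences differ at positions 7 (A/T, transversion), 8 (A/G, transition), 9 (C/T, transition), 22 (C/G, transversion), 24 (T/C, transition), 35 (A/C, transversion).
Of the 6 differences, 3 transitions and 3 transversions over 36 sites: P = 3/36 = 0.083333, Q = 3/36 = 0.083333.
d = −0.5·ln(0.750001) − 0.25·ln(0.833334) = −0.5·(-0.287681) − 0.25·(-0.182321) = 0.1894.

0.1894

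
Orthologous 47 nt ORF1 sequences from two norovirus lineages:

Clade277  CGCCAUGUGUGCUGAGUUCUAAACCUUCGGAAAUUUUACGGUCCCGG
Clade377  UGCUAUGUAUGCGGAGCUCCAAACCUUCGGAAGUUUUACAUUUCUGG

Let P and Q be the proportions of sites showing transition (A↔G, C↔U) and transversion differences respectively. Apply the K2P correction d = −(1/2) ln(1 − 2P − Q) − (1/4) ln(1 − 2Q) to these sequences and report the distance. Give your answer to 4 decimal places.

0.2994

Differing sites — 1:C/U (Ti); 4:C/U (Ti); 9:G/A (Ti); 13:U/G (Tv); 17:U/C (Ti); 20:U/C (Ti); 33:A/G (Ti); 40:G/A (Ti); 41:G/U (Tv); 43:C/U (Ti); 45:C/U (Ti).
Of the 11 differences, 9 transitions and 2 transversions over 47 sites: P = 9/47 = 0.191489, Q = 2/47 = 0.042553.
d = −0.5·ln(0.574469) − 0.25·ln(0.914894) = −0.5·(-0.554309) − 0.25·(-0.088947) = 0.2994.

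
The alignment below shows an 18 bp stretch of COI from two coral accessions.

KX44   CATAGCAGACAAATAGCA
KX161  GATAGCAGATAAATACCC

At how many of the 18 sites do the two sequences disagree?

The sequences differ at positions 1 (C/G), 10 (C/T), 16 (G/C), 18 (A/C).
That gives 4 mismatches out of 18 aligned sites, so the Hamming distance is 4.

4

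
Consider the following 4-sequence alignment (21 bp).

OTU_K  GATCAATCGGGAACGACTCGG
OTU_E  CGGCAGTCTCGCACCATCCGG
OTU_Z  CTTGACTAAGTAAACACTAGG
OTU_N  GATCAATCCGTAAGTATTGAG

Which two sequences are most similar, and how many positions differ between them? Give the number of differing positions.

7

Pairwise Hamming distances:
  OTU_K vs OTU_E: 10
  OTU_K vs OTU_Z: 10
  OTU_K vs OTU_N: 7
  OTU_E vs OTU_Z: 13
  OTU_E vs OTU_N: 13
  OTU_Z vs OTU_N: 11
The smallest is 7, between OTU_K and OTU_N.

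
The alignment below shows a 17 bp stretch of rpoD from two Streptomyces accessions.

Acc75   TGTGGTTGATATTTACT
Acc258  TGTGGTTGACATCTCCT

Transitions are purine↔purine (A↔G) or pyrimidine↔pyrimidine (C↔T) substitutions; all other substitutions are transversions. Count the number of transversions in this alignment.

1

Mismatches occur at site 10 (T→C, transition), site 13 (T→C, transition), site 15 (A→C, transversion).
Of the 3 differences, 2 transitions and 1 transversion, so the answer is 1.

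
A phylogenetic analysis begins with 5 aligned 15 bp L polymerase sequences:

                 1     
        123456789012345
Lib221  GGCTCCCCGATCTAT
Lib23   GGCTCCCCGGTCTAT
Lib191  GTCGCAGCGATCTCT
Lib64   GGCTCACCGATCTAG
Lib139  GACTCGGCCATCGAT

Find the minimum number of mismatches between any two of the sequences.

Pairwise Hamming distances:
  Lib221 vs Lib23: 1
  Lib221 vs Lib191: 5
  Lib221 vs Lib64: 2
  Lib221 vs Lib139: 5
  Lib23 vs Lib191: 6
  Lib23 vs Lib64: 3
  Lib23 vs Lib139: 6
  Lib191 vs Lib64: 5
  Lib191 vs Lib139: 6
  Lib64 vs Lib139: 6
The smallest is 1, between Lib221 and Lib23.

1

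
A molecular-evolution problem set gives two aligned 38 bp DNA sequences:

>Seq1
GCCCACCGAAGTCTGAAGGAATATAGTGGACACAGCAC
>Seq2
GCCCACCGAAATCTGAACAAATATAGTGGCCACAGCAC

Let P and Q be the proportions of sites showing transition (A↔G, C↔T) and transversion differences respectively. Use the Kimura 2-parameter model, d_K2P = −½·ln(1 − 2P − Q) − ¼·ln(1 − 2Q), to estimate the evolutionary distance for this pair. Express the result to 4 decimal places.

The sequences differ at positions 11 (G/A, transition), 18 (G/C, transversion), 19 (G/A, transition), 30 (A/C, transversion).
Of the 4 differences, 2 transitions and 2 transversions over 38 sites: P = 2/38 = 0.052632, Q = 2/38 = 0.052632.
d = −0.5·ln(0.842104) − 0.25·ln(0.894736) = −0.5·(-0.171852) − 0.25·(-0.111227) = 0.1137.

0.1137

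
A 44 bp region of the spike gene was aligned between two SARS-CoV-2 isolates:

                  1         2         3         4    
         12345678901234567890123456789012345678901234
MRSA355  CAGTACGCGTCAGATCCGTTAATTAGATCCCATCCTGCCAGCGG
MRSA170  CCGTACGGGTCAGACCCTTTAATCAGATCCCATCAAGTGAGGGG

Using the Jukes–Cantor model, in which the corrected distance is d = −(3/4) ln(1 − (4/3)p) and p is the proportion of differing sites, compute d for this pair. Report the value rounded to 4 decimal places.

0.2708

The sequences differ at positions 2 (A/C), 8 (C/G), 15 (T/C), 18 (G/T), 24 (T/C), 35 (C/A), 36 (T/A), 38 (C/T), 39 (C/G), 42 (C/G).
p = 10/44 = 0.227273.
d = −0.75 · ln(1 − (4/3)·0.227273) = −0.75 · ln(0.696969) = −0.75 · (-0.361014) = 0.2708.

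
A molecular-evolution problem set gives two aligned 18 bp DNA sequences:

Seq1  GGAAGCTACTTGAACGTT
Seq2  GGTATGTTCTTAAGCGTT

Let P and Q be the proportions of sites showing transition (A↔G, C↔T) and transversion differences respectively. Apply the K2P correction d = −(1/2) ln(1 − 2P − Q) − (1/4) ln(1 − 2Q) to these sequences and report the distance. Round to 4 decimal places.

0.4408

Differing sites — 3:A/T (Tv); 5:G/T (Tv); 6:C/G (Tv); 8:A/T (Tv); 12:G/A (Ti); 14:A/G (Ti).
Of the 6 differences, 2 transitions and 4 transversions over 18 sites: P = 2/18 = 0.111111, Q = 4/18 = 0.222222.
d = −0.5·ln(0.555556) − 0.25·ln(0.555556) = −0.5·(-0.587786) − 0.25·(-0.587786) = 0.4408.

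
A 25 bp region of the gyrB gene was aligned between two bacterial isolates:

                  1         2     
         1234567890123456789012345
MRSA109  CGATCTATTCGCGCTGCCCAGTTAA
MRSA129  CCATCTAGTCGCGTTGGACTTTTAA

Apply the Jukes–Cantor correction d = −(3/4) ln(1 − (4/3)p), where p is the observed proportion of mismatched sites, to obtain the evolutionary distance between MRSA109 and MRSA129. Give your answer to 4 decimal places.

0.3505

The sequences differ at positions 2 (G/C), 8 (T/G), 14 (C/T), 17 (C/G), 18 (C/A), 20 (A/T), 21 (G/T).
p = 7/25 = 0.280000.
d = −0.75 · ln(1 − (4/3)·0.280000) = −0.75 · ln(0.626667) = −0.75 · (-0.467340) = 0.3505.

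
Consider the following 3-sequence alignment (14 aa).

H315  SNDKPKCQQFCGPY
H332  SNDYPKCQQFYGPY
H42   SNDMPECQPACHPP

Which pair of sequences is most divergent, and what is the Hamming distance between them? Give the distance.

Pairwise Hamming distances:
  H315 vs H332: 2
  H315 vs H42: 6
  H332 vs H42: 7
The largest is 7, between H332 and H42.

7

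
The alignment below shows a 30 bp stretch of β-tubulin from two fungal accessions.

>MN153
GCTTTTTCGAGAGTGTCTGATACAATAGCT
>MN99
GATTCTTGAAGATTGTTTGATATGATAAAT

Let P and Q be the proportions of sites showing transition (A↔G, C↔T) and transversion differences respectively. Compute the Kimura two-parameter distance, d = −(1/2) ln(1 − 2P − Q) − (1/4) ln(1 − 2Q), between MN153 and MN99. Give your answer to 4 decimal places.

The sequences differ at positions 2 (C/A, transversion), 5 (T/C, transition), 8 (C/G, transversion), 9 (G/A, transition), 13 (G/T, transversion), 17 (C/T, transition), 23 (C/T, transition), 24 (A/G, transition), 28 (G/A, transition), 29 (C/A, transversion).
Of the 10 differences, 6 transitions and 4 transversions over 30 sites: P = 6/30 = 0.200000, Q = 4/30 = 0.133333.
d = −0.5·ln(0.466667) − 0.25·ln(0.733334) = −0.5·(-0.762139) − 0.25·(-0.310154) = 0.4586.

0.4586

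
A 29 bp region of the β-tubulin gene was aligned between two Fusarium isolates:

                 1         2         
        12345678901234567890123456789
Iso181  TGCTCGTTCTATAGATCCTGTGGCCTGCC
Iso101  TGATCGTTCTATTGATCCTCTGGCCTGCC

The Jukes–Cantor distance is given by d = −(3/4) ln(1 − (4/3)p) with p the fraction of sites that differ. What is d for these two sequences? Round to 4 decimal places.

0.1113

The sequences differ at positions 3 (C/A), 13 (A/T), 20 (G/C).
p = 3/29 = 0.103448.
d = −0.75 · ln(1 − (4/3)·0.103448) = −0.75 · ln(0.862069) = −0.75 · (-0.148420) = 0.1113.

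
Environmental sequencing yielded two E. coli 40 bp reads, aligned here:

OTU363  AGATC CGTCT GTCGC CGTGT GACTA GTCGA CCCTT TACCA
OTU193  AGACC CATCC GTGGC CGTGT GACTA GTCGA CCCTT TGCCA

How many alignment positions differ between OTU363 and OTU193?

5

Differing sites — 4:T/C; 7:G/A; 10:T/C; 13:C/G; 37:A/G.
That gives 5 mismatches out of 40 aligned sites, so the Hamming distance is 5.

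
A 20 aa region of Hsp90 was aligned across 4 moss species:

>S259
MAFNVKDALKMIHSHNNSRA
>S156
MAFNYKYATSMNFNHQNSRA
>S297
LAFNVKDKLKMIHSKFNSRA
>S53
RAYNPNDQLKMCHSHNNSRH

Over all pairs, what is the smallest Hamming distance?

Pairwise Hamming distances:
  S259 vs S156: 8
  S259 vs S297: 4
  S259 vs S53: 7
  S156 vs S297: 11
  S156 vs S53: 13
  S297 vs S53: 9
The smallest is 4, between S259 and S297.

4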